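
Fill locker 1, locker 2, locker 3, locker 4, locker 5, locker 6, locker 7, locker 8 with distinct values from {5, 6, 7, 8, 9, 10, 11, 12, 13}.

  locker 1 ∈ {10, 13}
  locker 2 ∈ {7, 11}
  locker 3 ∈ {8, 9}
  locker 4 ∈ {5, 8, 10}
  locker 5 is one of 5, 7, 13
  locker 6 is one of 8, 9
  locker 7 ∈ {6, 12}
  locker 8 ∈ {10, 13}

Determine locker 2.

11

The 2 variables locker 1 and locker 8 are confined to {10, 13}, which locks those values in; drop them from locker 4, locker 5.
The 2 variables locker 3 and locker 6 are confined to {8, 9}, which locks those values in; drop them from locker 4.
locker 4's domain is down to {5}, so locker 4 = 5. Strike 5 from locker 5.
locker 5 has just one choice, so locker 5 = 7. Remove 7 from locker 2.
So locker 2 = 11.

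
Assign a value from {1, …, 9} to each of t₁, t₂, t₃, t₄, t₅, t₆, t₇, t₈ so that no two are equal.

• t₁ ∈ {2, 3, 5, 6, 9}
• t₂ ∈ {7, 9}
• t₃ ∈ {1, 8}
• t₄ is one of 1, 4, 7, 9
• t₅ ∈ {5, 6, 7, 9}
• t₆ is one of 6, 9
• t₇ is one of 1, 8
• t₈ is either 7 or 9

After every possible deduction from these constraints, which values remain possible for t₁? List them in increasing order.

2, 3

t₂ and t₈ share exactly the 2 values {7, 9}; by pigeonhole those values go to them, so strike 7, 9 from t₁, t₄, t₅, t₆.
t₆ must be 6 (only option left). Remove 6 from t₁, t₅.
t₅ has just one choice, so t₅ = 5. So t₁ can't be 5.
t₃ and t₇ between them cover only {1, 8} — a naked pair. Remove those values from t₄.
t₄'s domain is down to {4}, so t₄ = 4.
No further eliminations apply; t₁ can still be any of 2, 3.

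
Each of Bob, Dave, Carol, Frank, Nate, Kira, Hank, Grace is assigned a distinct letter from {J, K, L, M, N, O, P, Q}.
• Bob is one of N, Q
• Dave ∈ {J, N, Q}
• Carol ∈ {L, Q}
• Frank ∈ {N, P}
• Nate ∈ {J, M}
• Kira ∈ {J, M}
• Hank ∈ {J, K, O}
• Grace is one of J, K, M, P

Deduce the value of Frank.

The 8 variables together cover exactly {J, K, L, M, N, O, P, Q} — 8 values for 8 variables — and L appears only in Carol's list, so Carol = L.
Among the 7 still-open variables, O fits only Hank (and all 7 values in {J, K, M, N, O, P, Q} must be used), so Hank = O.
Among the 6 still-open variables, K fits only Grace (and all 6 values in {J, K, M, N, P, Q} must be used), so Grace = K.
The 5 still-open variables together cover exactly {J, M, N, P, Q} — 5 values for 5 variables — and P appears only in Frank's list, so Frank = P.

P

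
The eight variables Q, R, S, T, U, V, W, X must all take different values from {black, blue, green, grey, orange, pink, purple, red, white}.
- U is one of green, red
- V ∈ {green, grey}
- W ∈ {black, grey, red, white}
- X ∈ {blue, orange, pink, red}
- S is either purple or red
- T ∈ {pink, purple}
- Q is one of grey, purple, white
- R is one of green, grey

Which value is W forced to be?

black

R and V between them cover only {green, grey} — a naked pair. Remove those values from Q, U, W.
U's domain is down to {red}, so U = red. Strike red from S, W, X.
That leaves S = purple. Eliminate purple elsewhere: Q, T.
T's domain is down to {pink}, so T = pink. Strike pink from X.
That leaves Q = white. Eliminate white elsewhere: W.
So W = black.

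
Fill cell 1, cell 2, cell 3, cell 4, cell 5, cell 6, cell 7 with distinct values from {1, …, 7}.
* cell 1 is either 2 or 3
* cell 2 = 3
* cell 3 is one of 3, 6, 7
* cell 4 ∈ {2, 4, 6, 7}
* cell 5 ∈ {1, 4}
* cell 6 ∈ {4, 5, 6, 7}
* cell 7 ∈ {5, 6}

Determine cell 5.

1

cell 2 has just one choice, so cell 2 = 3. Strike 3 from cell 1, cell 3.
cell 1's domain is down to {2}, so cell 1 = 2. Eliminate 2 elsewhere: cell 4.
The 5 still-open variables draw from only 5 values {1, 4, 5, 6, 7}, so each is used; only cell 5 can be 1, hence cell 5 = 1.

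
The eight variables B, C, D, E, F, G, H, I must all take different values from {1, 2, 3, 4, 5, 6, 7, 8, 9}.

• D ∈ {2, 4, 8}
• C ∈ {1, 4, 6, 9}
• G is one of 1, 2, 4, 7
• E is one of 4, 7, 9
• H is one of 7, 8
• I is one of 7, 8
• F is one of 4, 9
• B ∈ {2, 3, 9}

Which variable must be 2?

D

Among the 8 variables, 3 fits only B (and all 8 values in {1, 2, 3, 4, 6, 7, 8, 9} must be used), so B = 3.
The 7 still-open variables draw from only 7 values {1, 2, 4, 6, 7, 8, 9}, so each is used; only C can be 6, hence C = 6.
The 6 still-open variables draw from only 6 values {1, 2, 4, 7, 8, 9}, so each is used; only G can be 1, hence G = 1.
The 5 still-open variables together cover exactly {2, 4, 7, 8, 9} — 5 values for 5 variables — and 2 appears only in D's list, so D = 2.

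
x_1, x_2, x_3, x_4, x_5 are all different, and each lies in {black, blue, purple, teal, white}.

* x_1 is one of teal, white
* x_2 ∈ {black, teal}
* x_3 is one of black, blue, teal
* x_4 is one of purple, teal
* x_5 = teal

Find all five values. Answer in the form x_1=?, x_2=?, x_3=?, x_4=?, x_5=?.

x_1=white, x_2=black, x_3=blue, x_4=purple, x_5=teal

x_5 has just one choice, so x_5 = teal. Eliminate teal elsewhere: x_1, x_2, x_3, x_4.
x_1 must be white (only option left).
x_2 has just one choice, so x_2 = black. Eliminate black elsewhere: x_3.
That leaves x_3 = blue.
That leaves x_4 = purple.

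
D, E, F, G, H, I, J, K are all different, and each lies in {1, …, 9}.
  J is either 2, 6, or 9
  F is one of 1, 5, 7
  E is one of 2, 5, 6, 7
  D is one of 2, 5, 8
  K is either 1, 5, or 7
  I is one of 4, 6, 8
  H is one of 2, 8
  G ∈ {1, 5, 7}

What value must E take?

The 8 variables together cover exactly {1, 2, 4, 5, 6, 7, 8, 9} — 8 values for 8 variables — and 4 appears only in I's list, so I = 4.
Among the 7 still-open variables, 9 fits only J (and all 7 values in {1, 2, 5, 6, 7, 8, 9} must be used), so J = 9.
The 6 still-open variables draw from only 6 values {1, 2, 5, 6, 7, 8}, so each is used; only E can be 6, hence E = 6.

6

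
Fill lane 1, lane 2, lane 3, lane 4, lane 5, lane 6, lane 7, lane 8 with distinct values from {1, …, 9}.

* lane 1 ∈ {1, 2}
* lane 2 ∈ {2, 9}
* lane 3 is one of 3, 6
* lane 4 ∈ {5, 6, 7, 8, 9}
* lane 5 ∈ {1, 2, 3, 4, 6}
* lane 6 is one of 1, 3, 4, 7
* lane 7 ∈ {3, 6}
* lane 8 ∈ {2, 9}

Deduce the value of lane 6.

The 2 variables lane 2 and lane 8 are confined to {2, 9}, which locks those values in; drop them from lane 1, lane 4, lane 5.
lane 1 has just one choice, so lane 1 = 1. Strike 1 from lane 5, lane 6.
The 2 variables lane 3 and lane 7 are confined to {3, 6}, which locks those values in; drop them from lane 4, lane 5, lane 6.
lane 5 has just one choice, so lane 5 = 4. So lane 6 can't be 4.
So lane 6 = 7.

7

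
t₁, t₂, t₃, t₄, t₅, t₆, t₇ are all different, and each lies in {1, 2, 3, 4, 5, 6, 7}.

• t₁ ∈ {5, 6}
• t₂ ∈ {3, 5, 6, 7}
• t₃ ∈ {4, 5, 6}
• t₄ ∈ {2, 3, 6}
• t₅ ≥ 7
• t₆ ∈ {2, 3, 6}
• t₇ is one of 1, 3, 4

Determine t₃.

t₅ has just one choice, so t₅ = 7. Strike 7 from t₂.
The 6 still-open variables together cover exactly {1, 2, 3, 4, 5, 6} — 6 values for 6 variables — and 1 appears only in t₇'s list, so t₇ = 1.
The 5 still-open variables together cover exactly {2, 3, 4, 5, 6} — 5 values for 5 variables — and 4 appears only in t₃'s list, so t₃ = 4.

4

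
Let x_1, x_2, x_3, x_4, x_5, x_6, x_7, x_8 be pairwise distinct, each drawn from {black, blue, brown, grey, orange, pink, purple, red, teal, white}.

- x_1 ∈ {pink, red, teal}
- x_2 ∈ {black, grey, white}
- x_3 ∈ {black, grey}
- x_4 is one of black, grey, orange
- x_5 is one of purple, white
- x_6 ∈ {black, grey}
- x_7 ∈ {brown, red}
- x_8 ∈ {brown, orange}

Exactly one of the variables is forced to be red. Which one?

The 2 variables x_3 and x_6 are confined to {black, grey}, which locks those values in; drop them from x_2, x_4.
That leaves x_2 = white. Eliminate white elsewhere: x_5.
x_4 has just one choice, so x_4 = orange. Eliminate orange elsewhere: x_8.
x_5 must be purple (only option left).
x_8 must be brown (only option left). Strike brown from x_7.
So red goes to x_7.

x_7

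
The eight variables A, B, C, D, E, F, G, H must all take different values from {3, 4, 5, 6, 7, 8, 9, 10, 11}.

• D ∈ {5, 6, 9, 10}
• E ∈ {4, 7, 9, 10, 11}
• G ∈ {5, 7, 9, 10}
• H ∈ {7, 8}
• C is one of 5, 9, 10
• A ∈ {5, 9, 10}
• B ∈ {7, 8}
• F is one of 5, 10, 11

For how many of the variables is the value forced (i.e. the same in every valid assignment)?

3

Among the 8 variables, 4 fits only E (and all 8 values in {4, 5, 6, 7, 8, 9, 10, 11} must be used), so E = 4.
The 7 still-open variables together cover exactly {5, 6, 7, 8, 9, 10, 11} — 7 values for 7 variables — and 6 appears only in D's list, so D = 6.
Among the 6 still-open variables, 11 fits only F (and all 6 values in {5, 7, 8, 9, 10, 11} must be used), so F = 11.
The 2 variables B and H are confined to {7, 8}, which locks those values in; drop them from G.
Determined: D=6, E=4, F=11. The other variables each still have more than one consistent value. That makes 3.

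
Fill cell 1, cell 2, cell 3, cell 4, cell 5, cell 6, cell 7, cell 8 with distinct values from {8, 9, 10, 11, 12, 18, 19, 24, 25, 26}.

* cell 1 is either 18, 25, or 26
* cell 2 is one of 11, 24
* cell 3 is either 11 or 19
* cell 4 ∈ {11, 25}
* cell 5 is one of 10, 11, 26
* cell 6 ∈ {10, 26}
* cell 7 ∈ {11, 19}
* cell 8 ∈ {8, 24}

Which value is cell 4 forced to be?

Among the 8 variables, 8 fits only cell 8 (and all 8 values in {8, 10, 11, 18, 19, 24, 25, 26} must be used), so cell 8 = 8.
The 7 still-open variables draw from only 7 values {10, 11, 18, 19, 24, 25, 26}, so each is used; only cell 1 can be 18, hence cell 1 = 18.
Among the 6 still-open variables, 24 fits only cell 2 (and all 6 values in {10, 11, 19, 24, 25, 26} must be used), so cell 2 = 24.
The 5 still-open variables together cover exactly {10, 11, 19, 25, 26} — 5 values for 5 variables — and 25 appears only in cell 4's list, so cell 4 = 25.

25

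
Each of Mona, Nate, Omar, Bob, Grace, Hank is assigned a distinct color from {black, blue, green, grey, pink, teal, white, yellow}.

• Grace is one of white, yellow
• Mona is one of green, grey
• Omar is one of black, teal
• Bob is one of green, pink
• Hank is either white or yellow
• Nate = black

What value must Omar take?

teal

Nate has just one choice, so Nate = black. Remove black from Omar.
So Omar = teal.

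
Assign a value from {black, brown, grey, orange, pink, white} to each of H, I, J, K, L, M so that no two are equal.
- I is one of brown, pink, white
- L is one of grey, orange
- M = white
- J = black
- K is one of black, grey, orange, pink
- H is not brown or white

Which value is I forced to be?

brown

J must be black (only option left). Strike black from H, K.
M has just one choice, so M = white. So I can't be white.
Among the 4 still-open variables, brown fits only I (and all 4 values in {brown, grey, orange, pink} must be used), so I = brown.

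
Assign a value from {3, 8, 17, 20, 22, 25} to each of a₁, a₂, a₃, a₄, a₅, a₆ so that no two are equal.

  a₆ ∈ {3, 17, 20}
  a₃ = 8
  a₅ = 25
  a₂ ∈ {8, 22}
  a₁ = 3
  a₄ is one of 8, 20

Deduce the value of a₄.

20

a₁ has just one choice, so a₁ = 3. Eliminate 3 elsewhere: a₆.
a₃ has just one choice, so a₃ = 8. Eliminate 8 elsewhere: a₂, a₄.
So a₄ = 20.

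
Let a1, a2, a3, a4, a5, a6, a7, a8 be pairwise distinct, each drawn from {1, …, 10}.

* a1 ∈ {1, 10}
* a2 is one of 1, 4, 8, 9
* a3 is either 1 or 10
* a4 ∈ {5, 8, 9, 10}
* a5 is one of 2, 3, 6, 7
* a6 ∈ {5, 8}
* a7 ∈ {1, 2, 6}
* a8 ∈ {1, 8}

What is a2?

4

The 2 variables a1 and a3 are confined to {1, 10}, which locks those values in; drop them from a2, a4, a7, a8.
a8's domain is down to {8}, so a8 = 8. Remove 8 from a2, a4, a6.
a6 must be 5 (only option left). Remove 5 from a4.
a4 must be 9 (only option left). Strike 9 from a2.
So a2 = 4.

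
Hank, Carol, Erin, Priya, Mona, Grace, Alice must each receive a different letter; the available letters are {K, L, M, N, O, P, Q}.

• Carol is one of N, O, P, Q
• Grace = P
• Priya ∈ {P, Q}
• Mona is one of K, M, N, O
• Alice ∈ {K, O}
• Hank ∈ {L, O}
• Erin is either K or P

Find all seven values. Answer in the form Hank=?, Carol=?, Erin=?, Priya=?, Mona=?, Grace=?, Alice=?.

Hank=L, Carol=N, Erin=K, Priya=Q, Mona=M, Grace=P, Alice=O

Grace has just one choice, so Grace = P. So Carol, Erin, Priya can't be P.
Erin has just one choice, so Erin = K. So Mona, Alice can't be K.
That leaves Priya = Q. Eliminate Q elsewhere: Carol.
That leaves Alice = O. Eliminate O elsewhere: Hank, Carol, Mona.
That leaves Hank = L.
Carol's domain is down to {N}, so Carol = N. Strike N from Mona.
Mona has just one choice, so Mona = M.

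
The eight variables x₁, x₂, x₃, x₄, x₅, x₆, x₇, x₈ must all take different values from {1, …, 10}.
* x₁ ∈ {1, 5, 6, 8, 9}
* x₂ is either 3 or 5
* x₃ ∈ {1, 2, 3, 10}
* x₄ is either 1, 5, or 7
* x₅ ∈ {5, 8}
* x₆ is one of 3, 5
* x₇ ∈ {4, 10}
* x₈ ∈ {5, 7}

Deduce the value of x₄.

1

x₂ and x₆ between them cover only {3, 5} — a naked pair. Remove those values from x₁, x₃, x₄, x₅, x₈.
x₅'s domain is down to {8}, so x₅ = 8. Remove 8 from x₁.
That leaves x₈ = 7. Eliminate 7 elsewhere: x₄.
So x₄ = 1.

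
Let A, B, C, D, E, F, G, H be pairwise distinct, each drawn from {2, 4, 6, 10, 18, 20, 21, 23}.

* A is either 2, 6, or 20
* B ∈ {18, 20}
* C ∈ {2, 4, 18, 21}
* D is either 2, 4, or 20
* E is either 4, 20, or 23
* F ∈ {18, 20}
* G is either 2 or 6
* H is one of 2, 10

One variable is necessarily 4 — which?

The 8 variables together cover exactly {2, 4, 6, 10, 18, 20, 21, 23} — 8 values for 8 variables — and 10 appears only in H's list, so H = 10.
The 7 still-open variables draw from only 7 values {2, 4, 6, 18, 20, 21, 23}, so each is used; only C can be 21, hence C = 21.
The 6 still-open variables together cover exactly {2, 4, 6, 18, 20, 23} — 6 values for 6 variables — and 23 appears only in E's list, so E = 23.
The 5 still-open variables together cover exactly {2, 4, 6, 18, 20} — 5 values for 5 variables — and 4 appears only in D's list, so D = 4.

D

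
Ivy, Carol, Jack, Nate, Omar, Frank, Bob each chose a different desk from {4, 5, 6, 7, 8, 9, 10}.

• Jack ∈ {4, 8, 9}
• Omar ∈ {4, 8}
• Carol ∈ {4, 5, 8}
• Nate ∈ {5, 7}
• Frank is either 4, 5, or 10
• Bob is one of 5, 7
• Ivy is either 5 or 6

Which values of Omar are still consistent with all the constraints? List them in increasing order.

The 7 variables together cover exactly {4, 5, 6, 7, 8, 9, 10} — 7 values for 7 variables — and 6 appears only in Ivy's list, so Ivy = 6.
The 6 still-open variables draw from only 6 values {4, 5, 7, 8, 9, 10}, so each is used; only Jack can be 9, hence Jack = 9.
The 5 still-open variables together cover exactly {4, 5, 7, 8, 10} — 5 values for 5 variables — and 10 appears only in Frank's list, so Frank = 10.
The 2 variables Nate and Bob are confined to {5, 7}, which locks those values in; drop them from Carol.
No further eliminations apply; Omar can still be any of 4, 8.

4, 8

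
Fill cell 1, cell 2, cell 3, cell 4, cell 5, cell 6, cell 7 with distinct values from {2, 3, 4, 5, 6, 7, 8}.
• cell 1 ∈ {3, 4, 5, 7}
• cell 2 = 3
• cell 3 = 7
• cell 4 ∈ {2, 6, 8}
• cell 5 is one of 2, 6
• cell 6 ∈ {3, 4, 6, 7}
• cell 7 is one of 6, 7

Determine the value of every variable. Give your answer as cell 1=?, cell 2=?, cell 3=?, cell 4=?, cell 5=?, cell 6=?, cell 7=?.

cell 1=5, cell 2=3, cell 3=7, cell 4=8, cell 5=2, cell 6=4, cell 7=6

cell 2's domain is down to {3}, so cell 2 = 3. So cell 1, cell 6 can't be 3.
cell 3 has just one choice, so cell 3 = 7. Eliminate 7 elsewhere: cell 1, cell 6, cell 7.
That leaves cell 7 = 6. Remove 6 from cell 4, cell 5, cell 6.
cell 5 has just one choice, so cell 5 = 2. Remove 2 from cell 4.
cell 6 has just one choice, so cell 6 = 4. Remove 4 from cell 1.
cell 1's domain is down to {5}, so cell 1 = 5.
That leaves cell 4 = 8.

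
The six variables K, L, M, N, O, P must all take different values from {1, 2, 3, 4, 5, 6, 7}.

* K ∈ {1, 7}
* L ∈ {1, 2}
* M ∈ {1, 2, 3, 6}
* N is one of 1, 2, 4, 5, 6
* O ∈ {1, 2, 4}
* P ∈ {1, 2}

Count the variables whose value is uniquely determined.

2

The 2 variables L and P are confined to {1, 2}, which locks those values in; drop them from K, M, N, O.
K's domain is down to {7}, so K = 7.
O must be 4 (only option left). Eliminate 4 elsewhere: N.
Determined: K=7, O=4. The other variables each still have more than one consistent value. That makes 2.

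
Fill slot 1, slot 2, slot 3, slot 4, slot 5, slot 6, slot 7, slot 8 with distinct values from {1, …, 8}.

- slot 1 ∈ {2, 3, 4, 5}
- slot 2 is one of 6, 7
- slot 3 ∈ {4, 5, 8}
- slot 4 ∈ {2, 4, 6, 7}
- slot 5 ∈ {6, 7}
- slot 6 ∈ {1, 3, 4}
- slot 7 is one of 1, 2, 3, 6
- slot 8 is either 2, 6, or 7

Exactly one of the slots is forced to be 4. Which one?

slot 4

The 8 variables draw from only 8 values {1, 2, 3, 4, 5, 6, 7, 8}, so each is used; only slot 3 can be 8, hence slot 3 = 8.
The 7 still-open variables draw from only 7 values {1, 2, 3, 4, 5, 6, 7}, so each is used; only slot 1 can be 5, hence slot 1 = 5.
slot 2 and slot 5 between them cover only {6, 7} — a naked pair. Remove those values from slot 4, slot 7, slot 8.
slot 8's domain is down to {2}, so slot 8 = 2. Strike 2 from slot 4, slot 7.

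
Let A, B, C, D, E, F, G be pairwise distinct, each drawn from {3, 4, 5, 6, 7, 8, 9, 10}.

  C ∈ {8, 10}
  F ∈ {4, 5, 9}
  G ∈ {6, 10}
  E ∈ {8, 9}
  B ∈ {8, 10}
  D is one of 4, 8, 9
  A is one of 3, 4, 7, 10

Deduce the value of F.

B and C share exactly the 2 values {8, 10}; by pigeonhole those values go to them, so strike 8, 10 from A, D, E, G.
E has just one choice, so E = 9. Strike 9 from D, F.
G has just one choice, so G = 6.
D has just one choice, so D = 4. Strike 4 from A, F.
So F = 5.

5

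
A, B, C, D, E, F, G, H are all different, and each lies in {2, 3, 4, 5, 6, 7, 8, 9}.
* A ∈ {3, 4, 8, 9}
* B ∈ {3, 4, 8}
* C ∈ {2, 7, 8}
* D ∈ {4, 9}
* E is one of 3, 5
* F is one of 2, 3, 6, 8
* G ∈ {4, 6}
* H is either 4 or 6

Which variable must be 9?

D

The 8 variables together cover exactly {2, 3, 4, 5, 6, 7, 8, 9} — 8 values for 8 variables — and 5 appears only in E's list, so E = 5.
Among the 7 still-open variables, 7 fits only C (and all 7 values in {2, 3, 4, 6, 7, 8, 9} must be used), so C = 7.
The 6 still-open variables draw from only 6 values {2, 3, 4, 6, 8, 9}, so each is used; only F can be 2, hence F = 2.
G and H share exactly the 2 values {4, 6}; by pigeonhole those values go to them, so strike 4, 6 from A, B, D.
So 9 goes to D.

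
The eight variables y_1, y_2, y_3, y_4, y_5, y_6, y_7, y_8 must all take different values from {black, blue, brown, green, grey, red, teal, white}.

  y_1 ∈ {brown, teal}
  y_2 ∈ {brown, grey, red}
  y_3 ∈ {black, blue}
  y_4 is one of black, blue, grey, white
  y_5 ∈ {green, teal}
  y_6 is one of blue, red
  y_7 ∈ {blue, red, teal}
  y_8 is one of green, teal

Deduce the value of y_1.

brown

Among the 8 variables, white fits only y_4 (and all 8 values in {black, blue, brown, green, grey, red, teal, white} must be used), so y_4 = white.
The 7 still-open variables together cover exactly {black, blue, brown, green, grey, red, teal} — 7 values for 7 variables — and black appears only in y_3's list, so y_3 = black.
The 6 still-open variables together cover exactly {blue, brown, green, grey, red, teal} — 6 values for 6 variables — and grey appears only in y_2's list, so y_2 = grey.
The 5 still-open variables together cover exactly {blue, brown, green, red, teal} — 5 values for 5 variables — and brown appears only in y_1's list, so y_1 = brown.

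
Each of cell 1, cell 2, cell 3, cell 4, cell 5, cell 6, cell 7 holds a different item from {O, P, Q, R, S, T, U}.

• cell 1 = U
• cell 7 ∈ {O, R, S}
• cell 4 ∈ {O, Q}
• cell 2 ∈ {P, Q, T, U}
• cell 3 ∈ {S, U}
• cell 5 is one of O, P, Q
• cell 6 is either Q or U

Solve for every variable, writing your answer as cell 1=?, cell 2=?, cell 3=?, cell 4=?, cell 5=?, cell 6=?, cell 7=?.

cell 1=U, cell 2=T, cell 3=S, cell 4=O, cell 5=P, cell 6=Q, cell 7=R

cell 1 must be U (only option left). Eliminate U elsewhere: cell 2, cell 3, cell 6.
cell 3's domain is down to {S}, so cell 3 = S. So cell 7 can't be S.
cell 6 has just one choice, so cell 6 = Q. Strike Q from cell 2, cell 4, cell 5.
cell 4 has just one choice, so cell 4 = O. Eliminate O elsewhere: cell 5, cell 7.
cell 5 must be P (only option left). Remove P from cell 2.
cell 7 has just one choice, so cell 7 = R.
cell 2's domain is down to {T}, so cell 2 = T.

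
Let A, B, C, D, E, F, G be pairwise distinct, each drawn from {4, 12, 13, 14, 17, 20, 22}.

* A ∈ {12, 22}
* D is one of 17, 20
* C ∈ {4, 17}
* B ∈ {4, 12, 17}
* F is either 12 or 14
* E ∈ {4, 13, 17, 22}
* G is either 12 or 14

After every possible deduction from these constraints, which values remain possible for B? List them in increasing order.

4, 17

The 7 variables draw from only 7 values {4, 12, 13, 14, 17, 20, 22}, so each is used; only E can be 13, hence E = 13.
The 6 still-open variables draw from only 6 values {4, 12, 14, 17, 20, 22}, so each is used; only D can be 20, hence D = 20.
Among the 5 still-open variables, 22 fits only A (and all 5 values in {4, 12, 14, 17, 22} must be used), so A = 22.
F and G between them cover only {12, 14} — a naked pair. Remove those values from B.
No further eliminations apply; B can still be any of 4, 17.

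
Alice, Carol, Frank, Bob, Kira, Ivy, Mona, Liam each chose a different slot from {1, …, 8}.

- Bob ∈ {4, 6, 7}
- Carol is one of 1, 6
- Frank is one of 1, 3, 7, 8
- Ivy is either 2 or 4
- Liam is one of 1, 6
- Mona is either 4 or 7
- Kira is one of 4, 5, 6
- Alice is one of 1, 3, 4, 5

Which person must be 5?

Kira

Among the 8 variables, 2 fits only Ivy (and all 8 values in {1, 2, 3, 4, 5, 6, 7, 8} must be used), so Ivy = 2.
The 7 still-open variables together cover exactly {1, 3, 4, 5, 6, 7, 8} — 7 values for 7 variables — and 8 appears only in Frank's list, so Frank = 8.
The 6 still-open variables together cover exactly {1, 3, 4, 5, 6, 7} — 6 values for 6 variables — and 3 appears only in Alice's list, so Alice = 3.
The 5 still-open variables draw from only 5 values {1, 4, 5, 6, 7}, so each is used; only Kira can be 5, hence Kira = 5.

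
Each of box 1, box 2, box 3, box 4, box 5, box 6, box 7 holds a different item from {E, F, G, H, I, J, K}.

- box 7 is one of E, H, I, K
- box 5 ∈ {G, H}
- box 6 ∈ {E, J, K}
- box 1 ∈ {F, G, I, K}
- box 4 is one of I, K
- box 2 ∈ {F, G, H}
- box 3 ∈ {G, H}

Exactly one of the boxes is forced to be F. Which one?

box 2

Among the 7 variables, J fits only box 6 (and all 7 values in {E, F, G, H, I, J, K} must be used), so box 6 = J.
Among the 6 still-open variables, E fits only box 7 (and all 6 values in {E, F, G, H, I, K} must be used), so box 7 = E.
The 2 variables box 3 and box 5 are confined to {G, H}, which locks those values in; drop them from box 1, box 2.
So F goes to box 2.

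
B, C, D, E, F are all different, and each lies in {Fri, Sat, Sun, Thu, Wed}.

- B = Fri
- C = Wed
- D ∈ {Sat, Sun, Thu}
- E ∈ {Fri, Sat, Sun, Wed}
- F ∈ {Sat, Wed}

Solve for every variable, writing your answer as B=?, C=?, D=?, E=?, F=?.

B has just one choice, so B = Fri. So E can't be Fri.
C has just one choice, so C = Wed. Remove Wed from E, F.
F has just one choice, so F = Sat. Strike Sat from D, E.
That leaves E = Sun. Eliminate Sun elsewhere: D.
That leaves D = Thu.

B=Fri, C=Wed, D=Thu, E=Sun, F=Sat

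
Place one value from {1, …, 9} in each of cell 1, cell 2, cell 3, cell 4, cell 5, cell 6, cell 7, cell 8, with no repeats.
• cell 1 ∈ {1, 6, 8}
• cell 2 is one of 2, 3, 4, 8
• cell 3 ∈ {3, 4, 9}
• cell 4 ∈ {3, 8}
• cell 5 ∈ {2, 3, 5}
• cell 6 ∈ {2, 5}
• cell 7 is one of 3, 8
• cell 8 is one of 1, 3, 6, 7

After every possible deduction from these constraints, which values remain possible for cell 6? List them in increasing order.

2, 5

cell 4 and cell 7 between them cover only {3, 8} — a naked pair. Remove those values from cell 1, cell 2, cell 3, cell 5, cell 8.
cell 5 and cell 6 share exactly the 2 values {2, 5}; by pigeonhole those values go to them, so strike 2, 5 from cell 2.
cell 2 must be 4 (only option left). So cell 3 can't be 4.
cell 3 has just one choice, so cell 3 = 9.
No further eliminations apply; cell 6 can still be any of 2, 5.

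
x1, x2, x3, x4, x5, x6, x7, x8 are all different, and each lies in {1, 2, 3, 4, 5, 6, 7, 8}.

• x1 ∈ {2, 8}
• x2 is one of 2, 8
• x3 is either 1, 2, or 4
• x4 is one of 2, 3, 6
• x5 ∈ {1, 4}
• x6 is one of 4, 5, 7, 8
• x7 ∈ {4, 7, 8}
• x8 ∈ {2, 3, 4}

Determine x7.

7

The 8 variables together cover exactly {1, 2, 3, 4, 5, 6, 7, 8} — 8 values for 8 variables — and 5 appears only in x6's list, so x6 = 5.
Among the 7 still-open variables, 6 fits only x4 (and all 7 values in {1, 2, 3, 4, 6, 7, 8} must be used), so x4 = 6.
The 6 still-open variables draw from only 6 values {1, 2, 3, 4, 7, 8}, so each is used; only x8 can be 3, hence x8 = 3.
The 5 still-open variables together cover exactly {1, 2, 4, 7, 8} — 5 values for 5 variables — and 7 appears only in x7's list, so x7 = 7.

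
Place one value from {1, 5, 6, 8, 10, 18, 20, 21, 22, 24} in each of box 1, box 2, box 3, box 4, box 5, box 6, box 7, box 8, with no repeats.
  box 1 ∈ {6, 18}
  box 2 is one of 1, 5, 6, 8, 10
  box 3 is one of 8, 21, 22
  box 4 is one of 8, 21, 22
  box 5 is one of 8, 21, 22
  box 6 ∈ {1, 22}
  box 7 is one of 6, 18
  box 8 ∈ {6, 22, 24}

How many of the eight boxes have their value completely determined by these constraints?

The 2 variables box 1 and box 7 are confined to {6, 18}, which locks those values in; drop them from box 2, box 8.
box 3, box 4, box 5 between them cover only {8, 21, 22} — a naked triple. Remove those values from box 2, box 6, box 8.
box 6 has just one choice, so box 6 = 1. Eliminate 1 elsewhere: box 2.
box 8 must be 24 (only option left).
Determined: box 6=1, box 8=24. The other boxes each still have more than one consistent value. That makes 2.

2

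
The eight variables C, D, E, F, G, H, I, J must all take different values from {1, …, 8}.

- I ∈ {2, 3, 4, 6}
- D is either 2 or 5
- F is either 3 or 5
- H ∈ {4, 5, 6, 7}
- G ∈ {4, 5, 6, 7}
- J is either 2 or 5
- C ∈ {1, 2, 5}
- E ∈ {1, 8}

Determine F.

The 8 variables together cover exactly {1, 2, 3, 4, 5, 6, 7, 8} — 8 values for 8 variables — and 8 appears only in E's list, so E = 8.
The 7 still-open variables together cover exactly {1, 2, 3, 4, 5, 6, 7} — 7 values for 7 variables — and 1 appears only in C's list, so C = 1.
D and J share exactly the 2 values {2, 5}; by pigeonhole those values go to them, so strike 2, 5 from F, G, H, I.
So F = 3.

3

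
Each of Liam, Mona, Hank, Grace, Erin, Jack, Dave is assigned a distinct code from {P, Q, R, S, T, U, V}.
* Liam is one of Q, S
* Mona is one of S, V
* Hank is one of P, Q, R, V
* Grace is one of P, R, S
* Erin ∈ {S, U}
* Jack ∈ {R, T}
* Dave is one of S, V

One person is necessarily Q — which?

Liam

The 7 variables draw from only 7 values {P, Q, R, S, T, U, V}, so each is used; only Jack can be T, hence Jack = T.
Among the 6 still-open variables, U fits only Erin (and all 6 values in {P, Q, R, S, U, V} must be used), so Erin = U.
Mona and Dave between them cover only {S, V} — a naked pair. Remove those values from Liam, Hank, Grace.
So Q goes to Liam.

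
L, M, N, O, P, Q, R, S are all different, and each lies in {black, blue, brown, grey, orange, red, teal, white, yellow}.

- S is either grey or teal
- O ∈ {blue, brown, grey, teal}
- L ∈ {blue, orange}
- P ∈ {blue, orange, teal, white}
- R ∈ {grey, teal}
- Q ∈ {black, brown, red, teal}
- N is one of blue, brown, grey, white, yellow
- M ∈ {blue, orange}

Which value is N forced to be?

yellow

L and M share exactly the 2 values {blue, orange}; by pigeonhole those values go to them, so strike blue, orange from N, O, P.
The 2 variables R and S are confined to {grey, teal}, which locks those values in; drop them from N, O, P, Q.
O's domain is down to {brown}, so O = brown. So N, Q can't be brown.
P has just one choice, so P = white. So N can't be white.
So N = yellow.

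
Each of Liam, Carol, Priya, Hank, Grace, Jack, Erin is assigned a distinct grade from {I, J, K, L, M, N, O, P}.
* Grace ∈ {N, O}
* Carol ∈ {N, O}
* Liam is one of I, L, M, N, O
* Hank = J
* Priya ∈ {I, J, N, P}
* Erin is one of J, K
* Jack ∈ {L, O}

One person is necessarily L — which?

Hank has just one choice, so Hank = J. Eliminate J elsewhere: Priya, Erin.
Erin has just one choice, so Erin = K.
Carol and Grace between them cover only {N, O} — a naked pair. Remove those values from Liam, Priya, Jack.
So L goes to Jack.

Jack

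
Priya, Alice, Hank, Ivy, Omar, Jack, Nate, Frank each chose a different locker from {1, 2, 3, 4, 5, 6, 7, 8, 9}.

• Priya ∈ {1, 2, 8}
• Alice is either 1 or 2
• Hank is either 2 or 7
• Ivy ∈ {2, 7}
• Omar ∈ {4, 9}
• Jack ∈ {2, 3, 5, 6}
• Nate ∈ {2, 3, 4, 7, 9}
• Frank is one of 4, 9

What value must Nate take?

3

The 2 variables Hank and Ivy are confined to {2, 7}, which locks those values in; drop them from Priya, Alice, Jack, Nate.
Alice has just one choice, so Alice = 1. So Priya can't be 1.
Priya has just one choice, so Priya = 8.
Omar and Frank between them cover only {4, 9} — a naked pair. Remove those values from Nate.
So Nate = 3.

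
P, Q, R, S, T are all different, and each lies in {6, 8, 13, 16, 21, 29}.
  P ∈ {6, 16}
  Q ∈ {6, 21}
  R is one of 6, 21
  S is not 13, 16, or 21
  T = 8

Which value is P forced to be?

16

T must be 8 (only option left). Strike 8 from S.
Among the 4 still-open variables, 16 fits only P (and all 4 values in {6, 16, 21, 29} must be used), so P = 16.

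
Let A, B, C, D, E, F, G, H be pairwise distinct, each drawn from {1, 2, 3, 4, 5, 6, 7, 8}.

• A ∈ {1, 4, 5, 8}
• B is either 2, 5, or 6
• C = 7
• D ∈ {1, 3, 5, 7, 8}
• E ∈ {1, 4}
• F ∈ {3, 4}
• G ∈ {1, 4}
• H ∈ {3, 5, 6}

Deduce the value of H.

6

C has just one choice, so C = 7. Eliminate 7 elsewhere: D.
The 7 still-open variables draw from only 7 values {1, 2, 3, 4, 5, 6, 8}, so each is used; only B can be 2, hence B = 2.
The 6 still-open variables together cover exactly {1, 3, 4, 5, 6, 8} — 6 values for 6 variables — and 6 appears only in H's list, so H = 6.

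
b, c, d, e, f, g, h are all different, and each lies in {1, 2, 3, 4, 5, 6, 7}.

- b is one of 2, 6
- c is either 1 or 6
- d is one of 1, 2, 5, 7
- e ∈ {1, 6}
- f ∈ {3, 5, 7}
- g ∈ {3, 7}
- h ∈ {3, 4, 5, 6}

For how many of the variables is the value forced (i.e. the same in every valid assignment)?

Among the 7 variables, 4 fits only h (and all 7 values in {1, 2, 3, 4, 5, 6, 7} must be used), so h = 4.
The 2 variables c and e are confined to {1, 6}, which locks those values in; drop them from b, d.
b's domain is down to {2}, so b = 2. So d can't be 2.
Determined: b=2, h=4. The other variables each still have more than one consistent value. That makes 2.

2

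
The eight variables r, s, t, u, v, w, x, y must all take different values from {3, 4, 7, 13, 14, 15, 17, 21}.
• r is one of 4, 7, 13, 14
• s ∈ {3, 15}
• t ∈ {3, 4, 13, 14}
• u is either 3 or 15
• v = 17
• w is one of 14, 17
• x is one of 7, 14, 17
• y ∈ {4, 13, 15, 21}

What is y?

v must be 17 (only option left). So w, x can't be 17.
That leaves w = 14. Remove 14 from r, t, x.
x has just one choice, so x = 7. So r can't be 7.
Among the 5 still-open variables, 21 fits only y (and all 5 values in {3, 4, 13, 15, 21} must be used), so y = 21.

21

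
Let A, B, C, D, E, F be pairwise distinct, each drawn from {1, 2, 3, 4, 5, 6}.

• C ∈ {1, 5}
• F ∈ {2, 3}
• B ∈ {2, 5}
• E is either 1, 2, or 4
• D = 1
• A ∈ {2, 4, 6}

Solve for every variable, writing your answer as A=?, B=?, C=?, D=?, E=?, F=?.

A=6, B=2, C=5, D=1, E=4, F=3

D must be 1 (only option left). So C, E can't be 1.
C has just one choice, so C = 5. Remove 5 from B.
B's domain is down to {2}, so B = 2. So A, E, F can't be 2.
That leaves E = 4. Strike 4 from A.
That leaves F = 3.
A must be 6 (only option left).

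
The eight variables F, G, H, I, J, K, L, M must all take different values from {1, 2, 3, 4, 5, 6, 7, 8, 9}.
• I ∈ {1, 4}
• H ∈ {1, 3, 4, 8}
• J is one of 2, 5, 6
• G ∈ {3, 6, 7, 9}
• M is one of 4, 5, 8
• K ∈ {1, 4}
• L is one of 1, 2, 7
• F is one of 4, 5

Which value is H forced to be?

I and K between them cover only {1, 4} — a naked pair. Remove those values from F, H, L, M.
F must be 5 (only option left). Remove 5 from J, M.
That leaves M = 8. Remove 8 from H.
So H = 3.

3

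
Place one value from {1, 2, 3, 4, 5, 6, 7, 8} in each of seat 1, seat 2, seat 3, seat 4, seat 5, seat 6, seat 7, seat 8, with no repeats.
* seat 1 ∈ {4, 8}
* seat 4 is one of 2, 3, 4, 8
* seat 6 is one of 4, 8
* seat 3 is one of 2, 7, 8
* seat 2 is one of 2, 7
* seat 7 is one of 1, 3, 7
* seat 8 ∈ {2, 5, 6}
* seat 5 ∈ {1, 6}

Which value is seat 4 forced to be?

The 8 variables draw from only 8 values {1, 2, 3, 4, 5, 6, 7, 8}, so each is used; only seat 8 can be 5, hence seat 8 = 5.
The 7 still-open variables together cover exactly {1, 2, 3, 4, 6, 7, 8} — 7 values for 7 variables — and 6 appears only in seat 5's list, so seat 5 = 6.
The 6 still-open variables draw from only 6 values {1, 2, 3, 4, 7, 8}, so each is used; only seat 7 can be 1, hence seat 7 = 1.
Among the 5 still-open variables, 3 fits only seat 4 (and all 5 values in {2, 3, 4, 7, 8} must be used), so seat 4 = 3.

3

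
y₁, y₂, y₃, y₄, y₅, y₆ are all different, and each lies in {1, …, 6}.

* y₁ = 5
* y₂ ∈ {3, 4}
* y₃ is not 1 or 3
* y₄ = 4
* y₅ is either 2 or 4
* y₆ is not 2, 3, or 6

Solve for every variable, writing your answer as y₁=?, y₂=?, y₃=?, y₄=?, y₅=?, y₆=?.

y₁=5, y₂=3, y₃=6, y₄=4, y₅=2, y₆=1

y₁ must be 5 (only option left). So y₃, y₆ can't be 5.
That leaves y₄ = 4. So y₂, y₃, y₅, y₆ can't be 4.
y₅ has just one choice, so y₅ = 2. So y₃ can't be 2.
That leaves y₆ = 1.
y₂'s domain is down to {3}, so y₂ = 3.
y₃ has just one choice, so y₃ = 6.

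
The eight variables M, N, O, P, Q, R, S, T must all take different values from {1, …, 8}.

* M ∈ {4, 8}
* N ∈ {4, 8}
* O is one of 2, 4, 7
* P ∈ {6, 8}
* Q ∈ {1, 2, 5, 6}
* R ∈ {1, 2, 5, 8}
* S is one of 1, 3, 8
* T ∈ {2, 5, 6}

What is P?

The 8 variables together cover exactly {1, 2, 3, 4, 5, 6, 7, 8} — 8 values for 8 variables — and 3 appears only in S's list, so S = 3.
The 7 still-open variables together cover exactly {1, 2, 4, 5, 6, 7, 8} — 7 values for 7 variables — and 7 appears only in O's list, so O = 7.
M and N share exactly the 2 values {4, 8}; by pigeonhole those values go to them, so strike 4, 8 from P, R.
So P = 6.

6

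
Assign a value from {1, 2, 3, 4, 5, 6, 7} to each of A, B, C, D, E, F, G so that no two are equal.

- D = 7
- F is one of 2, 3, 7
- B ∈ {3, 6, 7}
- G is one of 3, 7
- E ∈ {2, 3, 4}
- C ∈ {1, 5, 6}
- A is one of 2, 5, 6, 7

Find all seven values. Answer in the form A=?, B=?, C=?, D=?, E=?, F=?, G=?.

A=5, B=6, C=1, D=7, E=4, F=2, G=3

D's domain is down to {7}, so D = 7. Remove 7 from A, B, F, G.
That leaves G = 3. Remove 3 from B, E, F.
B's domain is down to {6}, so B = 6. Eliminate 6 elsewhere: A, C.
F has just one choice, so F = 2. So A, E can't be 2.
A must be 5 (only option left). Eliminate 5 elsewhere: C.
C must be 1 (only option left).
E has just one choice, so E = 4.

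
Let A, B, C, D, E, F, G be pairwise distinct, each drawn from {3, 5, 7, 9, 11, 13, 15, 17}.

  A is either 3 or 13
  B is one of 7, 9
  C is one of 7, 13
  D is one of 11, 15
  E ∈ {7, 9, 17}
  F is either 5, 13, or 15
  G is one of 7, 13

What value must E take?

C and G share exactly the 2 values {7, 13}; by pigeonhole those values go to them, so strike 7, 13 from A, B, E, F.
That leaves A = 3.
That leaves B = 9. Eliminate 9 elsewhere: E.
So E = 17.

17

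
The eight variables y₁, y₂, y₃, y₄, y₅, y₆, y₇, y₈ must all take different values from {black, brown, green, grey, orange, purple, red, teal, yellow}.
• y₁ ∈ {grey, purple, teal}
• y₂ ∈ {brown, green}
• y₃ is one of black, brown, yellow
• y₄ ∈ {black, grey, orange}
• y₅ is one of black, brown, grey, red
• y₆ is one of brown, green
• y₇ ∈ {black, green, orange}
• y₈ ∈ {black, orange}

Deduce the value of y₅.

y₂ and y₆ between them cover only {brown, green} — a naked pair. Remove those values from y₃, y₅, y₇.
y₇ and y₈ between them cover only {black, orange} — a naked pair. Remove those values from y₃, y₄, y₅.
y₃ must be yellow (only option left).
y₄ has just one choice, so y₄ = grey. Remove grey from y₁, y₅.
So y₅ = red.

red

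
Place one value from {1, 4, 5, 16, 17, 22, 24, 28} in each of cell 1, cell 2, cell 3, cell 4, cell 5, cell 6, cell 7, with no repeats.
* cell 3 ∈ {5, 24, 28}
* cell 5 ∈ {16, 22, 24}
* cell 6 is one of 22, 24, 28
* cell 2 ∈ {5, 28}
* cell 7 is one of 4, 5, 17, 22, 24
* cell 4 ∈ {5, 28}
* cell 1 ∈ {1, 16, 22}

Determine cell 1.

1

cell 2 and cell 4 share exactly the 2 values {5, 28}; by pigeonhole those values go to them, so strike 5, 28 from cell 3, cell 6, cell 7.
cell 3 must be 24 (only option left). So cell 5, cell 6, cell 7 can't be 24.
That leaves cell 6 = 22. Eliminate 22 elsewhere: cell 1, cell 5, cell 7.
cell 5 has just one choice, so cell 5 = 16. Eliminate 16 elsewhere: cell 1.
So cell 1 = 1.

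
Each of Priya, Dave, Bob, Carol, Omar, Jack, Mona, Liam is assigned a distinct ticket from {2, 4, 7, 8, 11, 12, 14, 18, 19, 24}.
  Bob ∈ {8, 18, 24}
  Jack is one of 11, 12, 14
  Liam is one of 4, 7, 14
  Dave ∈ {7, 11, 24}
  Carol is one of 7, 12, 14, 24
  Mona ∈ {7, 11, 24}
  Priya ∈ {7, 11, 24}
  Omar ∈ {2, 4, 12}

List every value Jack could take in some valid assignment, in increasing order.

12, 14

The 3 variables Priya, Dave, Mona are confined to {7, 11, 24}, which locks those values in; drop them from Bob, Carol, Jack, Liam.
Carol and Jack between them cover only {12, 14} — a naked pair. Remove those values from Omar, Liam.
Liam has just one choice, so Liam = 4. Strike 4 from Omar.
Omar has just one choice, so Omar = 2.
No further eliminations apply; Jack can still be any of 12, 14.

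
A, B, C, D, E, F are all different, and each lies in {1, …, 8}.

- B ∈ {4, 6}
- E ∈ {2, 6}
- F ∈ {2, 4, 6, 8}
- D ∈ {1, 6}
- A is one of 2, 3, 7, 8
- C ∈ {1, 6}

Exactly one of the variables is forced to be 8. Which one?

F

The 2 variables C and D are confined to {1, 6}, which locks those values in; drop them from B, E, F.
That leaves B = 4. So F can't be 4.
E must be 2 (only option left). Remove 2 from A, F.
So 8 goes to F.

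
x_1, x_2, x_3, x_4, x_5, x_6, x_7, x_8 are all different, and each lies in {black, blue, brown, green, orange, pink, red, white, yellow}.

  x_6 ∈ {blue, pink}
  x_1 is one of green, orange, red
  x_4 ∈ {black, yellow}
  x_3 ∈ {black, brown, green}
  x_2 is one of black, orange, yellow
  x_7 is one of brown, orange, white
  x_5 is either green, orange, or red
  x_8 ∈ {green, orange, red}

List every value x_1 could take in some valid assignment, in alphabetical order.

The 3 variables x_1, x_5, x_8 are confined to {green, orange, red}, which locks those values in; drop them from x_2, x_3, x_7.
x_2 and x_4 between them cover only {black, yellow} — a naked pair. Remove those values from x_3.
x_3 must be brown (only option left). Remove brown from x_7.
x_7's domain is down to {white}, so x_7 = white.
No further eliminations apply; x_1 can still be any of green, orange, red.

green, orange, red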